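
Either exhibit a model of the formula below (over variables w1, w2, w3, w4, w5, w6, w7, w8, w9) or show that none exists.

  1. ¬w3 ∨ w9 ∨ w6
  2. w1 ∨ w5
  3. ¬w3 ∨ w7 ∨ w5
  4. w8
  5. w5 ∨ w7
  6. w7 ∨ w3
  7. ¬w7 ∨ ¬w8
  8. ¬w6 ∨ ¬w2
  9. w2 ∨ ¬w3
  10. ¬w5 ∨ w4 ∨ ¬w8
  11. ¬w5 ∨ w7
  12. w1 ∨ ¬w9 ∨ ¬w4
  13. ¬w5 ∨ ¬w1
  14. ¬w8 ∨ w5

Unit clause (w8) forces w8 = True.
Unit clause (¬w7) forces w7 = False.
Unit clause (w5) forces w5 = True.
That conflicts with the unit clause (¬w5).

UNSATISFIABLE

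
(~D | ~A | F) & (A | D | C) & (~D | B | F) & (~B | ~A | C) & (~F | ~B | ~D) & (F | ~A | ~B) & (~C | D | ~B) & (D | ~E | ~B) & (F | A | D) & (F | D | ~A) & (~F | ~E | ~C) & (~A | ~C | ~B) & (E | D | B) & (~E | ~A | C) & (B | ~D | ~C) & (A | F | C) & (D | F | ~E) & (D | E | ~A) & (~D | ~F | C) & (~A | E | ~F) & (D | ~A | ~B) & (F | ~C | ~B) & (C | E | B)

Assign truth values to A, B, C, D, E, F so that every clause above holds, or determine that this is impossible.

Suppose D = 0.
Suppose A = 1.
Unit clause (F) forces F = 1.
Unit clause (E) forces E = 1.
Unit clause (~B) forces B = 0.
Unit clause (~C) forces C = 0.
Now (C) is unsatisfied and unit — conflict.
So A must be the other value — set A = 0.
Unit clause (C) forces C = 1.
Unit clause (~B) forces B = 0.
Unit clause (F) forces F = 1.
Unit clause (~E) forces E = 0.
Now (E) is unsatisfied and unit — conflict.
Both values of A lead to a conflict.
So D must be the other value — set D = 1.
Suppose A = 0.
Suppose B = 1.
Unit clause (~F) forces F = 0.
Unit clause (C) forces C = 1.
Now (~C) is unsatisfied and unit — conflict.
So B must be the other value — set B = 0.
Unit clause (F) forces F = 1.
Unit clause (~C) forces C = 0.
Now (C) is unsatisfied and unit — conflict.
Both values of B lead to a conflict.
So A must be the other value — set A = 1.
Unit clause (F) forces F = 1.
Unit clause (~B) forces B = 0.
Unit clause (~C) forces C = 0.
Now (C) is unsatisfied and unit — conflict.
Both values of A lead to a conflict.
Both values of D lead to a conflict.

UNSATISFIABLE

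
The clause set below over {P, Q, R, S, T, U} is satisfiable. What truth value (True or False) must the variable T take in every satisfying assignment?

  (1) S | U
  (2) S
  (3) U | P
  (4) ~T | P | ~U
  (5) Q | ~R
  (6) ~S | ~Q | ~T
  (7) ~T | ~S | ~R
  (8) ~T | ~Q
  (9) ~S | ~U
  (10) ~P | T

Suppose T = 0.
Unit clause (S) forces S = 1.
Unit clause (~U) forces U = 0.
Unit clause (P) forces P = 1.
Now (~P) is unsatisfied and unit — conflict.
So every satisfying assignment has T = True.

True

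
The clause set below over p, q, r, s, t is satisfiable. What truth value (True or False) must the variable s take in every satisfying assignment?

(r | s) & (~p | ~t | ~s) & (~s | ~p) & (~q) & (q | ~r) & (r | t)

True

Suppose s = 0.
Unit clause (r) forces r = 1.
Unit clause (~q) forces q = 0.
Now (q) is unsatisfied and unit — conflict.
So every satisfying assignment has s = True.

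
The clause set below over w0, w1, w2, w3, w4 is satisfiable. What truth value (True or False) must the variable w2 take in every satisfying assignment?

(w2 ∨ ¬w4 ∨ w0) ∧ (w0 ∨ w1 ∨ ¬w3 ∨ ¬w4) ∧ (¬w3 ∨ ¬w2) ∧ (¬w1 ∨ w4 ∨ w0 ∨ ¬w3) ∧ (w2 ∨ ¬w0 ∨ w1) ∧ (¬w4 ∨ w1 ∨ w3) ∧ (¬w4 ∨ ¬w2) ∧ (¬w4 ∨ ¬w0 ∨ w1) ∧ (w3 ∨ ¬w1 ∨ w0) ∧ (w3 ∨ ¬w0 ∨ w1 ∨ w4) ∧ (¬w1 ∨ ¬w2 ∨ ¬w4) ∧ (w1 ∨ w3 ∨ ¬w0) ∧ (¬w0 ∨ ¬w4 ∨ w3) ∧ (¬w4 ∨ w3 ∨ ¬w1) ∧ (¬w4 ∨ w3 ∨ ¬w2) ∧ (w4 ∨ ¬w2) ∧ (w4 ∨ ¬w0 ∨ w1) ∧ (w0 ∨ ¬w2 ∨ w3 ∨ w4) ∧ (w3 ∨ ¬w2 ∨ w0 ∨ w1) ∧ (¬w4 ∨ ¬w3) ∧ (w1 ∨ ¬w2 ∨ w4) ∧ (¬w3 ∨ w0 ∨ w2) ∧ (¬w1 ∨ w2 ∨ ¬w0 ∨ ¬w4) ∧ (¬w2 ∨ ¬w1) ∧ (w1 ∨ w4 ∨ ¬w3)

Suppose w2 = True.
(¬w3) alone gives w3 = False.
(¬w4) alone gives w4 = False.
But (w4) is also a unit clause — contradiction.
So every satisfying assignment has w2 = False.

False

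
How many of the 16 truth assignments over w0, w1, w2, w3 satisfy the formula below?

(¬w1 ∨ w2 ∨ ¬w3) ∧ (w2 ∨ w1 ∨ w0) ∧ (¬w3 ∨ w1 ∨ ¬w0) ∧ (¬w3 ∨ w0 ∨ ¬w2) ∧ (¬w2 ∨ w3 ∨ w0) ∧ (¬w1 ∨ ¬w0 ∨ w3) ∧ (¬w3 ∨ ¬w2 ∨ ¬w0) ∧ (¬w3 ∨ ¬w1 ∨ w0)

3

There are 2^4 = 16 truth assignments over (w0, w1, w2, w3).
Split on w0. With w0 = True, the clauses containing w0 are satisfied and ¬w0 drops from the rest; 2 of the 2^3 = 8 assignments to the other variables satisfy what remains.
With w0 = False, by the same count on the reduced clause set, 1 assignment works.
Total: 2 + 1 = 3.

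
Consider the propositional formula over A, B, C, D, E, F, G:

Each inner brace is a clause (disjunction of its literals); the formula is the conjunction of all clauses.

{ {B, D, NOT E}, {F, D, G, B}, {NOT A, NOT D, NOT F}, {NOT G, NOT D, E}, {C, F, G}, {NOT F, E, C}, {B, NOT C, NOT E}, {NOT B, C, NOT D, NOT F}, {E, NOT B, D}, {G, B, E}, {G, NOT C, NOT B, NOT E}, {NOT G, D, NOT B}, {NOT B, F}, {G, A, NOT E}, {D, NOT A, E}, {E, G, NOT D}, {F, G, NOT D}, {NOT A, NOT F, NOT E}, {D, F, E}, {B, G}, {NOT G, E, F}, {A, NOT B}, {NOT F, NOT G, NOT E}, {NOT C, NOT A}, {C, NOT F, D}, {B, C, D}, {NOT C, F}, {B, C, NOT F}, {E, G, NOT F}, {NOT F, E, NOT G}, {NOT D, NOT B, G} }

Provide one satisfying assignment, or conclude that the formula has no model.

A ↦ false, B ↦ false, C ↦ false, D ↦ true, E ↦ true, F ↦ false, G ↦ true

Suppose B = false.
The clause (G) is unit, so G = true.
Suppose D = true.
The clause (E) is unit, so E = true.
The clause (NOT C) is unit, so C = false.
The clause (NOT F) is unit, so F = false.
No clause remains; A is free.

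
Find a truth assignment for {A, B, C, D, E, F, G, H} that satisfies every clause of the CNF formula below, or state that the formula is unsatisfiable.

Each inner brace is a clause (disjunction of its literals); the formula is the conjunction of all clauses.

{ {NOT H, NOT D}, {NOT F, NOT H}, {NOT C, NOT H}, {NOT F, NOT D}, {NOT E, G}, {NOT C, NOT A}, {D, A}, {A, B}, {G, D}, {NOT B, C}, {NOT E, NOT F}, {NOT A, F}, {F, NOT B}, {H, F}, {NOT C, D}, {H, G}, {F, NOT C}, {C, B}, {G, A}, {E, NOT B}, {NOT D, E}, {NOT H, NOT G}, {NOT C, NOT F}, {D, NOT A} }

UNSATISFIABLE

Try H = false.
(F) alone gives F = true.
(NOT D) alone gives D = false.
(A) alone gives A = true.
That conflicts with the unit clause (NOT A).
Undo H and try H = true.
(NOT D) alone gives D = false.
(NOT F) alone gives F = false.
(NOT C) alone gives C = false.
(A) alone gives A = true.
That conflicts with the unit clause (NOT A).
Both values of H lead to a conflict.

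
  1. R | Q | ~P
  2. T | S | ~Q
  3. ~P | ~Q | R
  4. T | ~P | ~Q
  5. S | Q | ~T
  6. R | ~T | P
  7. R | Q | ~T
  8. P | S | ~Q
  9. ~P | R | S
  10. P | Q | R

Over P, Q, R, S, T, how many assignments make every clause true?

11

There are 2^5 = 32 truth assignments over (P, Q, R, S, T).
Split on Q. With Q = 1, the clauses containing Q are satisfied and ~Q drops from the rest; 5 of the 2^4 = 16 assignments to the other variables satisfy what remains.
With Q = 0, by the same count on the reduced clause set, 6 assignments work.
Total: 5 + 6 = 11.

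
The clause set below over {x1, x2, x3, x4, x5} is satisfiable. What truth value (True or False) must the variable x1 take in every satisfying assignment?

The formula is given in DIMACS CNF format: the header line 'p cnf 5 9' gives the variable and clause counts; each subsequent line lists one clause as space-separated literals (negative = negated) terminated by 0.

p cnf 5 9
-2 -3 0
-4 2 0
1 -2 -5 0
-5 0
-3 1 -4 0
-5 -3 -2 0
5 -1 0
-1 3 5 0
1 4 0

False

Suppose x1 = True.
The clause (¬x5) is unit, so x5 = False.
That conflicts with the unit clause (x5).
So every satisfying assignment has x1 = False.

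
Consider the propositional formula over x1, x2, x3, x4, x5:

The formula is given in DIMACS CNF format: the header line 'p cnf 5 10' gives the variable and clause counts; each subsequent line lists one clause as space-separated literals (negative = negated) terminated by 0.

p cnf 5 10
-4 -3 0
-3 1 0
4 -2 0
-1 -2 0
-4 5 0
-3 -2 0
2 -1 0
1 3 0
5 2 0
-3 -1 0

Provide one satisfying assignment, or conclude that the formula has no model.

UNSATISFIABLE

Case x4 = False:
The clause (¬x2) is unit, so x2 = False.
The clause (¬x1) is unit, so x1 = False.
The clause (¬x3) is unit, so x3 = False.
That conflicts with the unit clause (x3).
Undo x4 and try x4 = True.
The clause (¬x3) is unit, so x3 = False.
The clause (x5) is unit, so x5 = True.
The clause (x1) is unit, so x1 = True.
The clause (¬x2) is unit, so x2 = False.
That conflicts with the unit clause (x2).
Both values of x4 lead to a conflict.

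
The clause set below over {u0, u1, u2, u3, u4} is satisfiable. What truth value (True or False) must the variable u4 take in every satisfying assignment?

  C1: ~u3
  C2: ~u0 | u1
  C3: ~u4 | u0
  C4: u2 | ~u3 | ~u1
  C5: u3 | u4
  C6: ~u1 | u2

True

Suppose u4 = 0.
Unit clause (~u3) forces u3 = 0.
That conflicts with the unit clause (u3).
So every satisfying assignment has u4 = True.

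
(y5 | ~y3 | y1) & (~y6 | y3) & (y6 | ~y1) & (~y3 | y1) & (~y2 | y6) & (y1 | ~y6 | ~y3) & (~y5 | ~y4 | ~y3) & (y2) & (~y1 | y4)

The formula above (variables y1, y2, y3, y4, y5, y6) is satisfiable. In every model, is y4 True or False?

Suppose y4 = 0.
(y2) alone gives y2 = 1.
(y6) alone gives y6 = 1.
(y3) alone gives y3 = 1.
(y1) alone gives y1 = 1.
Now (~y1) is unsatisfied and unit — conflict.
So every satisfying assignment has y4 = True.

True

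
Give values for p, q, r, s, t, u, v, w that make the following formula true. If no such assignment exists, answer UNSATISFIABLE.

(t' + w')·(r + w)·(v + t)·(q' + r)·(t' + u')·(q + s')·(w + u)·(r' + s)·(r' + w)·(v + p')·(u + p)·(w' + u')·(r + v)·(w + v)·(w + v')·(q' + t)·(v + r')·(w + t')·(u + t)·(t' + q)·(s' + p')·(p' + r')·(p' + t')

Try t = 0.
Unit clause (v) forces v = 1.
Unit clause (w) forces w = 1.
Unit clause (u') forces u = 0.
That conflicts with the unit clause (u).
That branch fails; take t = 1 instead.
Unit clause (w') forces w = 0.
That conflicts with the unit clause (w).
Both values of t lead to a conflict.

UNSATISFIABLE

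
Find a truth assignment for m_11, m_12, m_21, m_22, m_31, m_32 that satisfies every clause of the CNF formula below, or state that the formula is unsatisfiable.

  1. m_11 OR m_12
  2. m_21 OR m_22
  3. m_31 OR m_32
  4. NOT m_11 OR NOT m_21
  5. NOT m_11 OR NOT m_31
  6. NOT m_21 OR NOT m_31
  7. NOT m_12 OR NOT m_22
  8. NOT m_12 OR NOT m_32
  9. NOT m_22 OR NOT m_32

Try m_11 = true.
The clause (NOT m_21) is unit, so m_21 = false.
The clause (m_22) is unit, so m_22 = true.
The clause (NOT m_31) is unit, so m_31 = false.
The clause (m_32) is unit, so m_32 = true.
But (NOT m_32) is also a unit clause — contradiction.
Undo m_11 and try m_11 = false.
The clause (m_12) is unit, so m_12 = true.
The clause (NOT m_22) is unit, so m_22 = false.
The clause (m_21) is unit, so m_21 = true.
The clause (NOT m_31) is unit, so m_31 = false.
The clause (m_32) is unit, so m_32 = true.
But (NOT m_32) is also a unit clause — contradiction.
Either choice for m_11 ends in contradiction.

UNSATISFIABLE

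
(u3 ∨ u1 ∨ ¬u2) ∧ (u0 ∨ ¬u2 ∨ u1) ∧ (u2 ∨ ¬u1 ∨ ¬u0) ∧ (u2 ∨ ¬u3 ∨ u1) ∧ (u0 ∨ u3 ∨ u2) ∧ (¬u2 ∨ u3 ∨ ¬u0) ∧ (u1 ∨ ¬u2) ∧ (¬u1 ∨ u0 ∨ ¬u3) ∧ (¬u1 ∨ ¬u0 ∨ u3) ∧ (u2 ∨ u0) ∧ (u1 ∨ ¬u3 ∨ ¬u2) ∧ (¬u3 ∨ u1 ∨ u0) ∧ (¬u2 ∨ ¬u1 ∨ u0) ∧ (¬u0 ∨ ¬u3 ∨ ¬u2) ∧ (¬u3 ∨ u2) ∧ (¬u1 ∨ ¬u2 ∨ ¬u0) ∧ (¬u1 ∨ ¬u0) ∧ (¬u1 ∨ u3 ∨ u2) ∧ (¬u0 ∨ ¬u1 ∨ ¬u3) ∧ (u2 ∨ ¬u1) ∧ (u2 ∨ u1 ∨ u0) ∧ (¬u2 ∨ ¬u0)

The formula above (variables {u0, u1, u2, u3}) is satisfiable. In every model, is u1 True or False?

False

Suppose u1 = True.
From the singleton clause (¬u0), u0 = False.
From the singleton clause (¬u3), u3 = False.
From the singleton clause (u2), u2 = True.
But (¬u2) is also a unit clause — contradiction.
So every satisfying assignment has u1 = False.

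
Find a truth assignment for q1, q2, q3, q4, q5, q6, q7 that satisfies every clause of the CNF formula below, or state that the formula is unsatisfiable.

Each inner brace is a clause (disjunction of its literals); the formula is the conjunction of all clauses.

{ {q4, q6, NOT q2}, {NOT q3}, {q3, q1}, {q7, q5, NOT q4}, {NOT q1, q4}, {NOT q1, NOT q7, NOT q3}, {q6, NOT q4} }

q1: true; q2: false; q3: false; q4: true; q5: false; q6: true; q7: true

(NOT q3) alone gives q3 = false.
(q1) alone gives q1 = true.
(q4) alone gives q4 = true.
(q6) alone gives q6 = true.
Case q7 = true:
No clause remains; q2, q5 are free.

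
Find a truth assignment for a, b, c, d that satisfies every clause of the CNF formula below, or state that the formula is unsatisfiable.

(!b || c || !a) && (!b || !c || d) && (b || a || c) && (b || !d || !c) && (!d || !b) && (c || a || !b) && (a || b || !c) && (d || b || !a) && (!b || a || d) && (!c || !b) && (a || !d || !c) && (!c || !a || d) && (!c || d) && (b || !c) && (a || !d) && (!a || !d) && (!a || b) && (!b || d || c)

UNSATISFIABLE

Suppose d = false.
From the singleton clause (!c), c = false.
From the singleton clause (!b), b = false.
From the singleton clause (a), a = true.
But (!a) is also a unit clause — contradiction.
That branch fails; take d = true instead.
From the singleton clause (!b), b = false.
From the singleton clause (!c), c = false.
From the singleton clause (a), a = true.
But (!a) is also a unit clause — contradiction.
Either choice for d ends in contradiction.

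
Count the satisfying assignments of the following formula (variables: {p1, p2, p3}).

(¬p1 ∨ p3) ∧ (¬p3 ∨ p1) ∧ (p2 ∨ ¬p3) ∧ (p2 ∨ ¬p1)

3

There are 2^3 = 8 truth assignments over (p1, p2, p3).
Check each against the 4 clauses (columns in the order p1, p2, p3):
  F F F  ✓ satisfies all
  F F T  ✗ fails (¬p3 ∨ p1)
  F T F  ✓ satisfies all
  F T T  ✗ fails (¬p3 ∨ p1)
  T F F  ✗ fails (¬p1 ∨ p3)
  T F T  ✗ fails (p2 ∨ ¬p3)
  T T F  ✗ fails (¬p1 ∨ p3)
  T T T  ✓ satisfies all
3 of the 8 rows are models.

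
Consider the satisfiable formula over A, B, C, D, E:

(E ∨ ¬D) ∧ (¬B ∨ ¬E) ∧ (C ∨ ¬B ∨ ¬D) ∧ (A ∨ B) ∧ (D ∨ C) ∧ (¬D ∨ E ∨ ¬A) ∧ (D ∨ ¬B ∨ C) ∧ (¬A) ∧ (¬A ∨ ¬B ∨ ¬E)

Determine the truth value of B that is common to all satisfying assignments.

Suppose B = False.
From the singleton clause (A), A = True.
Now (¬A) is unsatisfied and unit — conflict.
So every satisfying assignment has B = True.

True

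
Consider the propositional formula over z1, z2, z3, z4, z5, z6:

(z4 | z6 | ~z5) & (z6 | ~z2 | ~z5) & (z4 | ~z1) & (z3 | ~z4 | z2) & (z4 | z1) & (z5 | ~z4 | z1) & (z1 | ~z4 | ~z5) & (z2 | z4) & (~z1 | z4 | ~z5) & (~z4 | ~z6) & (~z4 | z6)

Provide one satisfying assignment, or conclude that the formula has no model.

UNSATISFIABLE

Case z4 = 1:
(~z6) alone gives z6 = 0.
But (z6) is also a unit clause — contradiction.
That branch fails; take z4 = 0 instead.
(~z1) alone gives z1 = 0.
But (z1) is also a unit clause — contradiction.
Neither z4 = 1 nor z4 = 0 works.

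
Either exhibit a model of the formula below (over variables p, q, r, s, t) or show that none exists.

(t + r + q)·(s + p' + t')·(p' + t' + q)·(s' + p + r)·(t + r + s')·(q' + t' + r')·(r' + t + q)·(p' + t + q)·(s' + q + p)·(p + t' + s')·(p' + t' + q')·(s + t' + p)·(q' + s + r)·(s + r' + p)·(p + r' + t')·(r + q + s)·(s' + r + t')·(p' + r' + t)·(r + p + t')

p: 0, q: 1, r: 1, s: 1, t: 0

Suppose t = 0.
Suppose r = 1.
Unit clause (q) forces q = 1.
Unit clause (p') forces p = 0.
Unit clause (s) forces s = 1.
All clauses are satisfied.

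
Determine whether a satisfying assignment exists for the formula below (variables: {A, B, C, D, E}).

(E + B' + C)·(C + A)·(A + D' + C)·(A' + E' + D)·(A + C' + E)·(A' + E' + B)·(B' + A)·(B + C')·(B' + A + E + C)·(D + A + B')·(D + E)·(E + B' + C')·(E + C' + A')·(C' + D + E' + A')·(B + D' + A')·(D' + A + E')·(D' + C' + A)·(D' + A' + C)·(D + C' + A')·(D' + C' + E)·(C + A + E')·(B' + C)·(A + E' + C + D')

Yes, satisfiable

Suppose C = 1.
Unit clause (B) forces B = 1.
Unit clause (A) forces A = 1.
Unit clause (E) forces E = 1.
Unit clause (D) forces D = 1.
This assignment satisfies each clause.
A satisfying assignment: A: 1, B: 1, C: 1, D: 1, E: 1.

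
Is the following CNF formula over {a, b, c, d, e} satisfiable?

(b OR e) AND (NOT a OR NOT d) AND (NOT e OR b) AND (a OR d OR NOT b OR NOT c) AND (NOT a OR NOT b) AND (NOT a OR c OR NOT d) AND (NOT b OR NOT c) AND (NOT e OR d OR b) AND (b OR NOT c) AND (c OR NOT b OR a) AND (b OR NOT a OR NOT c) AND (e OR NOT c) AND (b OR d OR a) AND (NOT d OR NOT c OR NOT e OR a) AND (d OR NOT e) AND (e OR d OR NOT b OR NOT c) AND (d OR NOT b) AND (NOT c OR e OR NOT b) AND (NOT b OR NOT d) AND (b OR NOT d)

Case b = true:
The clause (NOT a) is unit, so a = false.
The clause (NOT c) is unit, so c = false.
That conflicts with the unit clause (c).
Undo b and try b = false.
The clause (e) is unit, so e = true.
That conflicts with the unit clause (NOT e).
Both values of b lead to a conflict.
No assignment satisfies every clause.

No, unsatisfiable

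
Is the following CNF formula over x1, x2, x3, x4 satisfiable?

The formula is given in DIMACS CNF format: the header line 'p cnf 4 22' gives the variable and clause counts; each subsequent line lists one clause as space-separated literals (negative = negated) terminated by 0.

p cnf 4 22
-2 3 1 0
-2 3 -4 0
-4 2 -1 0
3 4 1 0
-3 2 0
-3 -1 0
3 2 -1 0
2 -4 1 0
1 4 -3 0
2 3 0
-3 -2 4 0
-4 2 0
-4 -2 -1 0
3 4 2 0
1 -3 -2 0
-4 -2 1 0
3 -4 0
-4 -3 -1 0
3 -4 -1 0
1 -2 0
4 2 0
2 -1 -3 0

Yes

Try x3 = False.
From the singleton clause (x2), x2 = True.
From the singleton clause (x1), x1 = True.
From the singleton clause (¬x4), x4 = False.
Every clause now holds.
A satisfying assignment: x1=True,  x2=True,  x3=False,  x4=False.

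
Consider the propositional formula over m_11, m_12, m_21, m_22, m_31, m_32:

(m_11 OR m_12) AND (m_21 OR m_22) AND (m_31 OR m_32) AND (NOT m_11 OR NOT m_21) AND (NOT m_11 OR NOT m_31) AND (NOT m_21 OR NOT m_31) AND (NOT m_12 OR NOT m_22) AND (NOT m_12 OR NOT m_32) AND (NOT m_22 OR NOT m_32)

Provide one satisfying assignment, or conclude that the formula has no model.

Try m_11 = true.
The clause (NOT m_21) is unit, so m_21 = false.
The clause (m_22) is unit, so m_22 = true.
The clause (NOT m_31) is unit, so m_31 = false.
The clause (m_32) is unit, so m_32 = true.
Now (NOT m_32) is unsatisfied and unit — conflict.
So m_11 must be the other value — set m_11 = false.
The clause (m_12) is unit, so m_12 = true.
The clause (NOT m_22) is unit, so m_22 = false.
The clause (m_21) is unit, so m_21 = true.
The clause (NOT m_31) is unit, so m_31 = false.
The clause (m_32) is unit, so m_32 = true.
Now (NOT m_32) is unsatisfied and unit — conflict.
Both values of m_11 lead to a conflict.

UNSATISFIABLE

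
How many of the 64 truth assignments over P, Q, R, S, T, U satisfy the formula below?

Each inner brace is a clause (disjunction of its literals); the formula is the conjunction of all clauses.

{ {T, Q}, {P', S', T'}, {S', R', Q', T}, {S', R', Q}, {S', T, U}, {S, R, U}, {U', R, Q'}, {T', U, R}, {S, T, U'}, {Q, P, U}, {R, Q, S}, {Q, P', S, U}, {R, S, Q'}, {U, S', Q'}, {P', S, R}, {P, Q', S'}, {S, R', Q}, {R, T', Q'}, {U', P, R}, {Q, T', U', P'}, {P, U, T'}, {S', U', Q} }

There are 2^6 = 64 truth assignments over (P, Q, R, S, T, U).
Split on S. With S = 1, the clauses containing S are satisfied and S' drops from the rest; 0 of the 2^5 = 32 assignments to the other variables satisfy what remains.
With S = 0, by the same count on the reduced clause set, 5 assignments work.
Total: 0 + 5 = 5.

5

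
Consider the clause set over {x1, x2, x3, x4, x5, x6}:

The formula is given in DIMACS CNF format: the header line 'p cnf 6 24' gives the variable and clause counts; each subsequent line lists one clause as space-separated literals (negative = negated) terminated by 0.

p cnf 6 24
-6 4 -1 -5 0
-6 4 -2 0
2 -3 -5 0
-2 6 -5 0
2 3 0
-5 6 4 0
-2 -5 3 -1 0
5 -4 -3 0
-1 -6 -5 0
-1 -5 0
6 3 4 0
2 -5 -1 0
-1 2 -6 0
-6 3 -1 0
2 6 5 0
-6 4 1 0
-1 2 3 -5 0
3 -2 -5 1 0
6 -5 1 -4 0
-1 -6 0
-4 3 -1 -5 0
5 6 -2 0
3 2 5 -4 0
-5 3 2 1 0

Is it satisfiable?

Suppose x2 = True.
Suppose x6 = True.
The clause (x4) is unit, so x4 = True.
The clause (¬x1) is unit, so x1 = False.
Suppose x5 = False.
The clause (¬x3) is unit, so x3 = False.
Every clause now holds.
A satisfying assignment: x1 ↦ False, x2 ↦ True, x3 ↦ False, x4 ↦ True, x5 ↦ False, x6 ↦ True.

Yes, satisfiable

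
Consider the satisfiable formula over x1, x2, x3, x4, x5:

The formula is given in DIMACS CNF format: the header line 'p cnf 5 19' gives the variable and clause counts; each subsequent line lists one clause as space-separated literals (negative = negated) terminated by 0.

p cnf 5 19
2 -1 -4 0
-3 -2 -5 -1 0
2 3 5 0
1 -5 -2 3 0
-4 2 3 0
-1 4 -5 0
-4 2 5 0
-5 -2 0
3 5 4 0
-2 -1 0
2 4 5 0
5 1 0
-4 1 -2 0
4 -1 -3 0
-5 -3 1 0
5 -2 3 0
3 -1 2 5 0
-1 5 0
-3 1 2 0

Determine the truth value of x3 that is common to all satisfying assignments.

False

Suppose x3 = True.
Branch on x5: set x5 = False.
The clause (x1) is unit, so x1 = True.
That conflicts with the unit clause (¬x1).
That branch fails; take x5 = True instead.
The clause (¬x2) is unit, so x2 = False.
The clause (x1) is unit, so x1 = True.
The clause (¬x4) is unit, so x4 = False.
That conflicts with the unit clause (x4).
Neither x5 = True nor x5 = False works.
So every satisfying assignment has x3 = False.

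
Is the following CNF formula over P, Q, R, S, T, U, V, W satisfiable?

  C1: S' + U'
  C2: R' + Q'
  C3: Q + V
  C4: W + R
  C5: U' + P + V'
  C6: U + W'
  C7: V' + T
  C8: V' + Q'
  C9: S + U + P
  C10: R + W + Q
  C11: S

Yes

(S) alone gives S = 1.
(U') alone gives U = 0.
(W') alone gives W = 0.
(R) alone gives R = 1.
(Q') alone gives Q = 0.
(V) alone gives V = 1.
(T) alone gives T = 1.
No clause remains; P is free.
A satisfying assignment: P: 1; Q: 0; R: 1; S: 1; T: 1; U: 0; V: 1; W: 0.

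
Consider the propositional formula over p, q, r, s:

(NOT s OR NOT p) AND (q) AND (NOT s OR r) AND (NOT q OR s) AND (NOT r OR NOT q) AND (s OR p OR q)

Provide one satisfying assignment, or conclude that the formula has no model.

UNSATISFIABLE

From the singleton clause (q), q = true.
From the singleton clause (s), s = true.
From the singleton clause (NOT p), p = false.
From the singleton clause (r), r = true.
Now (NOT r) is unsatisfied and unit — conflict.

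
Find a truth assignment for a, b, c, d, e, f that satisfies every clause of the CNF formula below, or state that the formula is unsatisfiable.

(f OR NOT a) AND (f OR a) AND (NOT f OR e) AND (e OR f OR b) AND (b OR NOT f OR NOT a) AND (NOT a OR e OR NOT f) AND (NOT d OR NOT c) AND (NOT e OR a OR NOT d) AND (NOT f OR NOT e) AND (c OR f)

Try f = true.
Unit clause (e) forces e = true.
Now (NOT e) is unsatisfied and unit — conflict.
So f must be the other value — set f = false.
Unit clause (NOT a) forces a = false.
Now (a) is unsatisfied and unit — conflict.
Both values of f lead to a conflict.

UNSATISFIABLE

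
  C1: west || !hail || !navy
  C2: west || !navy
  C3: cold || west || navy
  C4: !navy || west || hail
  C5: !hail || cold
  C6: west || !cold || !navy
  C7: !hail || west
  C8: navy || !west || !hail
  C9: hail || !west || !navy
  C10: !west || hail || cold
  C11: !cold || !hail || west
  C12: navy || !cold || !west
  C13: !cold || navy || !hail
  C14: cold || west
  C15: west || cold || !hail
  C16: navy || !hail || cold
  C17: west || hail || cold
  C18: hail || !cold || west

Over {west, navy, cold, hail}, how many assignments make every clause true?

1

There are 2^4 = 16 truth assignments over (west, navy, cold, hail).
Check each against the 18 clauses (columns in the order west, navy, cold, hail):
  F F F F  ✗ fails (cold || west || navy)
  F F F T  ✗ fails (cold || west || navy)
  F F T F  ✗ fails (hail || !cold || west)
  F F T T  ✗ fails (!hail || west)
  F T F F  ✗ fails (west || !navy)
  F T F T  ✗ fails (west || !hail || !navy)
  F T T F  ✗ fails (west || !navy)
  F T T T  ✗ fails (west || !hail || !navy)
  T F F F  ✗ fails (!west || hail || cold)
  T F F T  ✗ fails (!hail || cold)
  T F T F  ✗ fails (navy || !cold || !west)
  T F T T  ✗ fails (navy || !west || !hail)
  T T F F  ✗ fails (hail || !west || !navy)
  T T F T  ✗ fails (!hail || cold)
  T T T F  ✗ fails (hail || !west || !navy)
  T T T T  ✓ satisfies all
1 of the 16 rows is a model.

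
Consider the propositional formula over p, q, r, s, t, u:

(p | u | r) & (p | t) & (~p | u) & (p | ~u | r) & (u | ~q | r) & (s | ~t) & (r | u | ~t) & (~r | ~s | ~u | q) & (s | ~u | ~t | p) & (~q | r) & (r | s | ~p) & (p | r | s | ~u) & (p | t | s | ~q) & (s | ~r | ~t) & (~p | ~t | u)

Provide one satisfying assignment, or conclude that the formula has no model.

Case p = 1:
From the singleton clause (u), u = 1.
Case s = 1:
Case r = 0:
From the singleton clause (~q), q = 0.
All clauses hold; t can take either value.

p: 1,  q: 0,  r: 0,  s: 1,  t: 0,  u: 1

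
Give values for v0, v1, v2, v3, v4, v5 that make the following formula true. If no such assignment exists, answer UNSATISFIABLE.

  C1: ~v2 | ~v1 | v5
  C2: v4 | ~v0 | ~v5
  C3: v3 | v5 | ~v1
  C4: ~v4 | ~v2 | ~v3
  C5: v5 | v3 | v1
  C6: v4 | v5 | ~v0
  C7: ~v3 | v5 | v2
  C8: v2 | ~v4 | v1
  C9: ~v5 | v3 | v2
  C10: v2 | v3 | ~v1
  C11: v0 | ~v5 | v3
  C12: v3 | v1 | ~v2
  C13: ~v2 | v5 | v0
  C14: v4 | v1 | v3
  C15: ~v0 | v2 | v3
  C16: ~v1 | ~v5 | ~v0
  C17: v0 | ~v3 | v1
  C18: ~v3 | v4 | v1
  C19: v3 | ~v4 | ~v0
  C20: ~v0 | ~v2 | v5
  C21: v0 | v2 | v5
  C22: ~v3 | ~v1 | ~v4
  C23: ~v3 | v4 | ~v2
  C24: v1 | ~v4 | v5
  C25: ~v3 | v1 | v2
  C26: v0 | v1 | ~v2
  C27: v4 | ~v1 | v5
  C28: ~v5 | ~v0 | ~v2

Branch on v2: set v2 = 0.
Branch on v3: set v3 = 1.
Unit clause (v5) forces v5 = 1.
Unit clause (v1) forces v1 = 1.
Unit clause (~v0) forces v0 = 0.
Unit clause (~v4) forces v4 = 0.
Every clause now holds.

v0=0, v1=1, v2=0, v3=1, v4=0, v5=1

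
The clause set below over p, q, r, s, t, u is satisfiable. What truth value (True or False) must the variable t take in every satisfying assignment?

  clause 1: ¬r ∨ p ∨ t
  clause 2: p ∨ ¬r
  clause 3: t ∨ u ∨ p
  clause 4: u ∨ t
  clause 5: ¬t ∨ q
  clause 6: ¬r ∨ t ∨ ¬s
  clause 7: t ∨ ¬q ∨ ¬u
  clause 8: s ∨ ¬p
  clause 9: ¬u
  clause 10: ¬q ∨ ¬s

True

Suppose t = False.
From the singleton clause (u), u = True.
Now (¬u) is unsatisfied and unit — conflict.
So every satisfying assignment has t = True.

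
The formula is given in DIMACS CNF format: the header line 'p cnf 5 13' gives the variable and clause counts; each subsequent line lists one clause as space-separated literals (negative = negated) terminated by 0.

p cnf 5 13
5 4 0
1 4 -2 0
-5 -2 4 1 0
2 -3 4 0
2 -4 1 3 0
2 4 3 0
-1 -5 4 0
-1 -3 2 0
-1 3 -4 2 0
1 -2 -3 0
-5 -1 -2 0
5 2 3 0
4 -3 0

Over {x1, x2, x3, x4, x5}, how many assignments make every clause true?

6

There are 2^5 = 32 truth assignments over (x1, x2, x3, x4, x5).
Split on x2. With x2 = True, the clauses containing x2 are satisfied and ¬x2 drops from the rest; 4 of the 2^4 = 16 assignments to the other variables satisfy what remains.
With x2 = False, by the same count on the reduced clause set, 2 assignments work.
Total: 4 + 2 = 6.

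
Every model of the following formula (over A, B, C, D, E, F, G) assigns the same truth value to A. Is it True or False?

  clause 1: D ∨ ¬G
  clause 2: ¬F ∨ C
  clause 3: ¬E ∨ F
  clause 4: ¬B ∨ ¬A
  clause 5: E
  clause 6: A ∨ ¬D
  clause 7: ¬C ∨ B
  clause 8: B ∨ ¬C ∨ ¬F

Suppose A = True.
From the singleton clause (¬B), B = False.
From the singleton clause (E), E = True.
From the singleton clause (F), F = True.
From the singleton clause (C), C = True.
Now (¬C) is unsatisfied and unit — conflict.
So every satisfying assignment has A = False.

False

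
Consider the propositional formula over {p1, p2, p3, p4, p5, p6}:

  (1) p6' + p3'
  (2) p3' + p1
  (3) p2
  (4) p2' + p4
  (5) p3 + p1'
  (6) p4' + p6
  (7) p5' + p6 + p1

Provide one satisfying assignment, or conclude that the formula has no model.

(p2) alone gives p2 = 1.
(p4) alone gives p4 = 1.
(p6) alone gives p6 = 1.
(p3') alone gives p3 = 0.
(p1') alone gives p1 = 0.
No clause remains; p5 is free.

p1 ↦ 0; p2 ↦ 1; p3 ↦ 0; p4 ↦ 1; p5 ↦ 1; p6 ↦ 1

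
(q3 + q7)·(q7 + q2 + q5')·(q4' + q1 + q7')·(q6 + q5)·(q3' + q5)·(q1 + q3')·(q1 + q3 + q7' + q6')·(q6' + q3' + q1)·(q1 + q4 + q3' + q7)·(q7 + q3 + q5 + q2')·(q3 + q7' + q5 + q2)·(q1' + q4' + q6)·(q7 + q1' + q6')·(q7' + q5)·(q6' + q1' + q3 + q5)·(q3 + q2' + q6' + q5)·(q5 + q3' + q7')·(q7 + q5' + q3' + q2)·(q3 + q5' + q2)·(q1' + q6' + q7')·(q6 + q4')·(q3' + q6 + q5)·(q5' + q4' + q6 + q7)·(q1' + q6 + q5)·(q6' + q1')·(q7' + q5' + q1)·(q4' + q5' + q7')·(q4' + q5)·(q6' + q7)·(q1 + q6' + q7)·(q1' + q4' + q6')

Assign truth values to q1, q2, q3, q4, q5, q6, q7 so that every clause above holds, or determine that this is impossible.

Branch on q3: set q3 = 0.
Unit clause (q7) forces q7 = 1.
Unit clause (q5) forces q5 = 1.
Unit clause (q2) forces q2 = 1.
Unit clause (q1) forces q1 = 1.
Unit clause (q6') forces q6 = 0.
Unit clause (q4') forces q4 = 0.
All clauses are satisfied.

q1 ↦ 1,  q2 ↦ 1,  q3 ↦ 0,  q4 ↦ 0,  q5 ↦ 1,  q6 ↦ 0,  q7 ↦ 1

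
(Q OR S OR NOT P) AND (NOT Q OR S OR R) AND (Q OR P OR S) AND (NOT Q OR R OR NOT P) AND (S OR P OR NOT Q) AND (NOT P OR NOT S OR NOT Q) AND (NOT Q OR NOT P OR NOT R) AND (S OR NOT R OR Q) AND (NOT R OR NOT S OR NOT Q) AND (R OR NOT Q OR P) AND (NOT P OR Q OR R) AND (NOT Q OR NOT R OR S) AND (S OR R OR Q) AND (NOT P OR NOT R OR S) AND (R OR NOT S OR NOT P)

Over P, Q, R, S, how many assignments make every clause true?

3

There are 2^4 = 16 truth assignments over (P, Q, R, S).
Check each against the 15 clauses (columns in the order P, Q, R, S):
  F F F F  ✗ fails (Q OR P OR S)
  F F F T  ✓ satisfies all
  F F T F  ✗ fails (Q OR P OR S)
  F F T T  ✓ satisfies all
  F T F F  ✗ fails (NOT Q OR S OR R)
  F T F T  ✗ fails (R OR NOT Q OR P)
  F T T F  ✗ fails (S OR P OR NOT Q)
  F T T T  ✗ fails (NOT R OR NOT S OR NOT Q)
  T F F F  ✗ fails (Q OR S OR NOT P)
  T F F T  ✗ fails (NOT P OR Q OR R)
  T F T F  ✗ fails (Q OR S OR NOT P)
  T F T T  ✓ satisfies all
  T T F F  ✗ fails (NOT Q OR S OR R)
  T T F T  ✗ fails (NOT Q OR R OR NOT P)
  T T T F  ✗ fails (NOT Q OR NOT P OR NOT R)
  T T T T  ✗ fails (NOT P OR NOT S OR NOT Q)
3 of the 16 rows are models.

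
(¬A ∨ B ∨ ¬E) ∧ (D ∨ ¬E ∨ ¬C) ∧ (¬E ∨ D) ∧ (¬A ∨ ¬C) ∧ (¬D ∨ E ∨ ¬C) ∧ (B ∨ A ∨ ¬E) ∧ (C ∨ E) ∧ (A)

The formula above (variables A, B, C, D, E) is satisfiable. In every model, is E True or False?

True

Suppose E = False.
The clause (C) is unit, so C = True.
The clause (¬A) is unit, so A = False.
But (A) is also a unit clause — contradiction.
So every satisfying assignment has E = True.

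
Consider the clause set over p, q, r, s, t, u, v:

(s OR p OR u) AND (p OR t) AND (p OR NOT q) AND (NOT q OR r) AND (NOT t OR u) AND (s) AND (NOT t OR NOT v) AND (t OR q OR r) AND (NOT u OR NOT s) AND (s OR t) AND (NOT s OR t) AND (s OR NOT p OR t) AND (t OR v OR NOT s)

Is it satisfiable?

No

(s) alone gives s = true.
(NOT u) alone gives u = false.
(NOT t) alone gives t = false.
Now (t) is unsatisfied and unit — conflict.
No assignment satisfies every clause.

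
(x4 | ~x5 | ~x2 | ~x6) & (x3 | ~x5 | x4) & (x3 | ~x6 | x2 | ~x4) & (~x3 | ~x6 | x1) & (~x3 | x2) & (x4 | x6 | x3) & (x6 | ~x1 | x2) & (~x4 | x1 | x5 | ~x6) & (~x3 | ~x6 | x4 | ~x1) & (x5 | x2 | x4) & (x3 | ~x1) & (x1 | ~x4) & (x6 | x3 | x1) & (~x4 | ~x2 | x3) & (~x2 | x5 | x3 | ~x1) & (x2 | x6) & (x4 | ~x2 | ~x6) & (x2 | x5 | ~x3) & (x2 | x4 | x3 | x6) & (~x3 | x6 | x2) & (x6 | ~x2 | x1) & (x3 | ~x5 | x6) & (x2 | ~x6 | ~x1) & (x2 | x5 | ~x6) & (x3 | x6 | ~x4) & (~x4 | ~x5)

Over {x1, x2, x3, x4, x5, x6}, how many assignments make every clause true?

4

There are 2^6 = 64 truth assignments over (x1, x2, x3, x4, x5, x6).
Split on x5. With x5 = 1, the clauses containing x5 are satisfied and ~x5 drops from the rest; 1 of the 2^5 = 32 assignments to the other variables satisfy what remains.
With x5 = 0, by the same count on the reduced clause set, 3 assignments work.
(One model: x1=T, x2=T, x3=T, x4=F, x5=F, x6=F.)
Total: 1 + 3 = 4.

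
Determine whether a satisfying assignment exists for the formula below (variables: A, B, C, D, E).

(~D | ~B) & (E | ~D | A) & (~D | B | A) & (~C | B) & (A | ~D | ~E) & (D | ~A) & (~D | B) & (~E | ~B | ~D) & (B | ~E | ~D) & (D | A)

Branch on D: set D = 0.
(~A) alone gives A = 0.
Now (A) is unsatisfied and unit — conflict.
Backtrack on D: now try D = 1.
(~B) alone gives B = 0.
Now (B) is unsatisfied and unit — conflict.
Either choice for D ends in contradiction.
No assignment satisfies every clause.

Unsatisfiable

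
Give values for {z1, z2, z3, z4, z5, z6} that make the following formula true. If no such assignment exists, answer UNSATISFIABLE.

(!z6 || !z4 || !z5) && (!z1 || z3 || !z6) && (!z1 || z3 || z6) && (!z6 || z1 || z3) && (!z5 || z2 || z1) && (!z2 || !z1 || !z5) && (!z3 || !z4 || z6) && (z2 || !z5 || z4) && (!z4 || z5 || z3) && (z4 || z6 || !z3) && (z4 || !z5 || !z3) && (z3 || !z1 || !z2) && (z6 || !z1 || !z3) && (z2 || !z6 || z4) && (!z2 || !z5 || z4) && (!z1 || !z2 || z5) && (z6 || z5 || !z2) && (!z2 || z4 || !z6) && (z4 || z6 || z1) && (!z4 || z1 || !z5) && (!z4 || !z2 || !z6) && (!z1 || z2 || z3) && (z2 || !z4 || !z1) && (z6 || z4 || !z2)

z1: false; z2: false; z3: true; z4: true; z5: false; z6: true

Try z6 = true.
Try z4 = true.
From the singleton clause (!z5), z5 = false.
From the singleton clause (z3), z3 = true.
From the singleton clause (!z2), z2 = false.
From the singleton clause (!z1), z1 = false.
All clauses are satisfied.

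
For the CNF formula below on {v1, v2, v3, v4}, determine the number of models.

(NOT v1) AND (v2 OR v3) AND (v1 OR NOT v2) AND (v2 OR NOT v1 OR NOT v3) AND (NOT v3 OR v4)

1

There are 2^4 = 16 truth assignments over (v1, v2, v3, v4).
Check each against the 5 clauses (columns in the order v1, v2, v3, v4):
  F F F F  ✗ fails (v2 OR v3)
  F F F T  ✗ fails (v2 OR v3)
  F F T F  ✗ fails (NOT v3 OR v4)
  F F T T  ✓ satisfies all
  F T F F  ✗ fails (v1 OR NOT v2)
  F T F T  ✗ fails (v1 OR NOT v2)
  F T T F  ✗ fails (v1 OR NOT v2)
  F T T T  ✗ fails (v1 OR NOT v2)
  T F F F  ✗ fails (NOT v1)
  T F F T  ✗ fails (NOT v1)
  T F T F  ✗ fails (NOT v1)
  T F T T  ✗ fails (NOT v1)
  T T F F  ✗ fails (NOT v1)
  T T F T  ✗ fails (NOT v1)
  T T T F  ✗ fails (NOT v1)
  T T T T  ✗ fails (NOT v1)
1 of the 16 rows is a model.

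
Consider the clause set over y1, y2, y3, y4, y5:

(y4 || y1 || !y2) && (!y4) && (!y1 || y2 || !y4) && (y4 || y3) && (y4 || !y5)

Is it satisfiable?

Satisfiable

The clause (!y4) is unit, so y4 = false.
The clause (y3) is unit, so y3 = true.
The clause (!y5) is unit, so y5 = false.
Case y1 = true:
All clauses hold; y2 can take either value.
A satisfying assignment: y1 ↦ true, y2 ↦ false, y3 ↦ true, y4 ↦ false, y5 ↦ false.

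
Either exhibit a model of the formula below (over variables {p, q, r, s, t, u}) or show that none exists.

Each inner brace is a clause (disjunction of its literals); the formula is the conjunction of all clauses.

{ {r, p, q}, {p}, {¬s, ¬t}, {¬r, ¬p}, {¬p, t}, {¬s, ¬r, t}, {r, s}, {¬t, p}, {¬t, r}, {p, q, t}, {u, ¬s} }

UNSATISFIABLE

The clause (p) is unit, so p = True.
The clause (¬r) is unit, so r = False.
The clause (t) is unit, so t = True.
But (¬t) is also a unit clause — contradiction.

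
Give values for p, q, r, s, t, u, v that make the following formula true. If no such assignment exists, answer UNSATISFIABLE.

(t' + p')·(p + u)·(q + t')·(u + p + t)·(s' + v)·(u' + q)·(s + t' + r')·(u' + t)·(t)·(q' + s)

p: 0, q: 1, r: 1, s: 1, t: 1, u: 1, v: 1

From the singleton clause (t), t = 1.
From the singleton clause (p'), p = 0.
From the singleton clause (u), u = 1.
From the singleton clause (q), q = 1.
From the singleton clause (s), s = 1.
From the singleton clause (v), v = 1.
All clauses hold; r can take either value.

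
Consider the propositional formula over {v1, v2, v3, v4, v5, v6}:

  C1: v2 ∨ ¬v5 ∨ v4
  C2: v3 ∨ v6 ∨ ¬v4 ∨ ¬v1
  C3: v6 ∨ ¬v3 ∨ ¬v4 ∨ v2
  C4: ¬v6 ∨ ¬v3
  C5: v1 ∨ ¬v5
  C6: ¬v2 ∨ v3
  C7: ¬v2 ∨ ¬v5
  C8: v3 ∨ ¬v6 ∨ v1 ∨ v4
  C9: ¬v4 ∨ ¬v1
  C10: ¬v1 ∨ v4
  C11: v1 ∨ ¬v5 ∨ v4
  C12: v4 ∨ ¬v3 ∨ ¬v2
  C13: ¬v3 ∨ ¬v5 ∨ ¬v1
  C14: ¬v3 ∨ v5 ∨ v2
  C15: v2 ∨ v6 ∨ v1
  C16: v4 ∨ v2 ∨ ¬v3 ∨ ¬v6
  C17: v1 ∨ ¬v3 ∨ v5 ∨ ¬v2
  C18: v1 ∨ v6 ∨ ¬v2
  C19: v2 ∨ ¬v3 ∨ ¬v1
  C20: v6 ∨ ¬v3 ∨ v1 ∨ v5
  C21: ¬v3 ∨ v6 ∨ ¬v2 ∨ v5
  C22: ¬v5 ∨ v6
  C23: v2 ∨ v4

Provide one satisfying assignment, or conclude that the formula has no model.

v1=False,  v2=False,  v3=False,  v4=True,  v5=False,  v6=True

Try v6 = True.
The clause (¬v3) is unit, so v3 = False.
The clause (¬v2) is unit, so v2 = False.
The clause (v4) is unit, so v4 = True.
The clause (¬v1) is unit, so v1 = False.
The clause (¬v5) is unit, so v5 = False.
All clauses are satisfied.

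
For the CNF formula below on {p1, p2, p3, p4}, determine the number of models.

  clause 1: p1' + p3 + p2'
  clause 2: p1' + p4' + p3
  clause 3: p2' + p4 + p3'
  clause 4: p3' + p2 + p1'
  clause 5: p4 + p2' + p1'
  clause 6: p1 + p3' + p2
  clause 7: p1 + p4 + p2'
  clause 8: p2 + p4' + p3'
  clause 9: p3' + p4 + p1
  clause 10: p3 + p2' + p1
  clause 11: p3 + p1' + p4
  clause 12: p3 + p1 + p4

3

There are 2^4 = 16 truth assignments over (p1, p2, p3, p4).
Check each against the 12 clauses (columns in the order p1, p2, p3, p4):
  F F F F  ✗ fails (p3 + p1 + p4)
  F F F T  ✓ satisfies all
  F F T F  ✗ fails (p1 + p3' + p2)
  F F T T  ✗ fails (p1 + p3' + p2)
  F T F F  ✗ fails (p1 + p4 + p2')
  F T F T  ✗ fails (p3 + p2' + p1)
  F T T F  ✗ fails (p2' + p4 + p3')
  F T T T  ✓ satisfies all
  T F F F  ✗ fails (p3 + p1' + p4)
  T F F T  ✗ fails (p1' + p4' + p3)
  T F T F  ✗ fails (p3' + p2 + p1')
  T F T T  ✗ fails (p3' + p2 + p1')
  T T F F  ✗ fails (p1' + p3 + p2')
  T T F T  ✗ fails (p1' + p3 + p2')
  T T T F  ✗ fails (p2' + p4 + p3')
  T T T T  ✓ satisfies all
3 of the 16 rows are models.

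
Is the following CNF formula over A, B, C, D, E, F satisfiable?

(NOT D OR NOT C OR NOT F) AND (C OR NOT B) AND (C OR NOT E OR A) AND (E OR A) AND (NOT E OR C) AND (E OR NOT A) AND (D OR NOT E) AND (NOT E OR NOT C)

Case C = true:
From the singleton clause (NOT E), E = false.
From the singleton clause (A), A = true.
But (NOT A) is also a unit clause — contradiction.
So C must be the other value — set C = false.
From the singleton clause (NOT B), B = false.
From the singleton clause (NOT E), E = false.
From the singleton clause (A), A = true.
But (NOT A) is also a unit clause — contradiction.
Neither C = true nor C = false works.
No assignment satisfies every clause.

No, unsatisfiable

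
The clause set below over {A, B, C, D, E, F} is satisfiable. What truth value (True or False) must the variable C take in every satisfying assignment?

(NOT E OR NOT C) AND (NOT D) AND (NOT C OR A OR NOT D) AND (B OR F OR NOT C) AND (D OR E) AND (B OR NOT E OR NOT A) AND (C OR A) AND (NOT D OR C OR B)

False

Suppose C = true.
Unit clause (NOT E) forces E = false.
Unit clause (NOT D) forces D = false.
That conflicts with the unit clause (D).
So every satisfying assignment has C = False.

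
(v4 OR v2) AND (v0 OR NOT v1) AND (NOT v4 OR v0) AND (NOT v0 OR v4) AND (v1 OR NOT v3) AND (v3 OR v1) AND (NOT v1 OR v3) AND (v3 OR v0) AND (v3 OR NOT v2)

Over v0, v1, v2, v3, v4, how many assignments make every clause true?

There are 2^5 = 32 truth assignments over (v0, v1, v2, v3, v4).
Split on v0. With v0 = true, the clauses containing v0 are satisfied and NOT v0 drops from the rest; 2 of the 2^4 = 16 assignments to the other variables satisfy what remains.
With v0 = false, by the same count on the reduced clause set, 0 assignments work.
(One model: v0=T, v1=T, v2=F, v3=T, v4=T.)
Total: 2 + 0 = 2.

2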